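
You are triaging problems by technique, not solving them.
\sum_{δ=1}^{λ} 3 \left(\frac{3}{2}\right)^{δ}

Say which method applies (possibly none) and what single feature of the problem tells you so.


Best approach: the geometric series formula — each term is \frac{3}{2} times the previous one, so the geometric-series formula applies directly.


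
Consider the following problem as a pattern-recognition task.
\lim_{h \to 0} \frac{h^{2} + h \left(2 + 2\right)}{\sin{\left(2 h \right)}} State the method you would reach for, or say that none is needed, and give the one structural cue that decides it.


Diagnosis: l'Hôpital's rule (0/0) — numerator and denominator both vanish at 0 — a genuine 0/0 form, which is exactly when l'Hôpital applies. Expanding numerator and denominator to first order gives the same value — the rule automates exactly that.


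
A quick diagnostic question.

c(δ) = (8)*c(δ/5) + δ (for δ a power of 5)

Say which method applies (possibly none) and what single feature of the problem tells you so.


Method: the master substitution — the call at δ/5 makes this multiplicative recursion; the master-style substitution converts it to additive.


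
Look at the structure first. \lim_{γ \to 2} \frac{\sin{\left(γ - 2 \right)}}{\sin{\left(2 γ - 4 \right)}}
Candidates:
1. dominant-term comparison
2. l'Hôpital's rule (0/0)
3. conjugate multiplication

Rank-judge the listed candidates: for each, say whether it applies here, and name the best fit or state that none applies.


Best approach: l'Hôpital's rule (0/0) — both numerator and denominator vanish at 2: the genuine 0/0 indeterminate that l'Hôpital exists for. Known elementary limits would finish this too — the rule just bypasses the case analysis.
- dominant-term comparison — no dominant power emerges to decide the limit by degree comparison.
- l'Hôpital's rule (0/0) — a fit — the right tool for this form.
- conjugate multiplication — the conjugate move applies to radical differences, which this is not.


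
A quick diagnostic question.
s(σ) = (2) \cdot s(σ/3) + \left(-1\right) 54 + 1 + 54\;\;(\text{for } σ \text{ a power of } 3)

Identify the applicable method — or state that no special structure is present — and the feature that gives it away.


Verdict: the master substitution — the argument shrinks by the factor 3, so measure the index on a logarithmic scale and the recursion becomes a shift.


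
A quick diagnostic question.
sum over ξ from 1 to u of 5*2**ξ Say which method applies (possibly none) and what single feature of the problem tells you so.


Best approach: the geometric series formula — term-over-term division gives 2 every time — index-free ratio, geometric sum formula applies.


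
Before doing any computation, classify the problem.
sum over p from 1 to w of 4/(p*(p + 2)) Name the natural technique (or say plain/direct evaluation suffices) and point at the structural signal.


Best approach: telescoping — 4/(p*(p + 2)) is a collapsed telescope: expand it into simple fractions to see the cancellation.


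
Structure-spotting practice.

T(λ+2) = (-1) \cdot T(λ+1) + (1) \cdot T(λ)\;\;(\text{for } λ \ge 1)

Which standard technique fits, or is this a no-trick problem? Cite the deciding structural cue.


Method: the characteristic-root method — every coefficient is a fixed number and the forcing is zero — substitute r^λ and read off the root equation.


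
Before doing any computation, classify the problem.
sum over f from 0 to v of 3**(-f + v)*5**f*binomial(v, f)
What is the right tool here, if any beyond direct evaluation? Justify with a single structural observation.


Verdict: the binomial theorem — the binomial coefficients weight matched powers of 5 and 3, which is exactly the expansion of a binomial power.


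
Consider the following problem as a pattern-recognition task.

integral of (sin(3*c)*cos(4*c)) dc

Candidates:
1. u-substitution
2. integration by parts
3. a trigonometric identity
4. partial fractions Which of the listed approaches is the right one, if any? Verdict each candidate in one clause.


Technique: a trigonometric identity — distinct frequencies under one product (sin(3*c)*cos(4*c)): the product-to-sum identity is the systematic route to an integrable form.
- u-substitution — no subexpression of the integrand pairs with its own derivative as a factor — individual terms may offer their own substitutions, but any change of variable covering the whole integral would have to be constructed from outside the expression.
- integration by parts: not the natural route: no polynomial-kernel product appears — a recursive parts reduction of the trigonometric product exists, but the identity rewrite is direct.
- a trigonometric identity: applies; the problem has the shape this method handles.
- partial fractions: the expression is not a ratio of polynomials that decomposes further.


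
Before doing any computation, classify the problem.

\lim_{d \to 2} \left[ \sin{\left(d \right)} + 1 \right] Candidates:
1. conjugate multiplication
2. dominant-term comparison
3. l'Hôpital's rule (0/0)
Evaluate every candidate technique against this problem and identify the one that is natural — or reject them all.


Verdict: no special technique — the function is continuous at 2; evaluation is itself the limit, no machinery required.
- conjugate multiplication: no divergent radical difference is present for a conjugate pair to cancel.
- dominant-term comparison — no dominant-degree comparison decides it.
- l'Hôpital's rule (0/0): evaluation at the point is determinate, so the rule has nothing to repair.


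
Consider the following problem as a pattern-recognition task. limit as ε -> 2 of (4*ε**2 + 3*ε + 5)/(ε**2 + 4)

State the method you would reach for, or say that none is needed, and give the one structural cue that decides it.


Best approach: no special technique — no denominator vanishes and nothing blows up at 2: direct substitution is the whole computation.


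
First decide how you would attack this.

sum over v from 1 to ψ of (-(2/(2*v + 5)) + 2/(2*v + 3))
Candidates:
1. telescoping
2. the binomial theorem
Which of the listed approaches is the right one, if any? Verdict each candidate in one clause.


Technique: telescoping — spot the paired structure — each term adds 2/(2*v + 3) and subtracts its successor value, which the next term restores: the definition of a telescoping chain.
- telescoping: applicable, and directly so.
- the binomial theorem — no binomial coefficients pair with matched powers.


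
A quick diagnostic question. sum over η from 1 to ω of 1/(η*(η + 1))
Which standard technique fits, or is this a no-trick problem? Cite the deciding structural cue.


Best approach: telescoping — 1/(η*(η + 1)) is a collapsed telescope: expand it into simple fractions to see the cancellation.


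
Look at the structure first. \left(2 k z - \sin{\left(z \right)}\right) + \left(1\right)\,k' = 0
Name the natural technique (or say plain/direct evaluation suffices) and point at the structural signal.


Verdict: a linear integrating factor — the unknown enters only to the first power against a nonzero forcing term — the integrating-factor template applies directly.


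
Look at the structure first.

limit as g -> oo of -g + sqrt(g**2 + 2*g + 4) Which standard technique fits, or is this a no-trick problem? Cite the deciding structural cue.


Method: conjugate multiplication — infinity minus infinity with a radical in play — multiply by the conjugate so the divergences of sqrt(g**2 + 2*g + 4) and g annihilate.


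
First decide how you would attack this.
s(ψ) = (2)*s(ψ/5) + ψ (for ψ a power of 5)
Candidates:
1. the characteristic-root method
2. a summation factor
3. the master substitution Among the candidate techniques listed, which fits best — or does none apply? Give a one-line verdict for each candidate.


Technique: the master substitution — the recursive call is at index ψ/5 rather than a shift, a divide-and-conquer shape — substituting ψ = 5^m linearizes it.
- the characteristic-root method — the recursion divides its index rather than shifting it — outside the constant-shift family the root method covers.
- a summation factor — a divided-index call is outside the fixed-shift first-order family a summation factor normalizes.
- the master substitution — a fit — the right tool for this form.


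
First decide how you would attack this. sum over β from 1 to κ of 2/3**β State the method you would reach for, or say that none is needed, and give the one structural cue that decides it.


Best approach: the geometric series formula — consecutive terms stand in a fixed index-free ratio — the geometric sum formula closes it.


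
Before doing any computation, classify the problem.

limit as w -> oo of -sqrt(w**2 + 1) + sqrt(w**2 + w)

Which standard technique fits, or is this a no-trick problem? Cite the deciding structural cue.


Verdict: conjugate multiplication — divergence minus divergence hides a finite answer — expose it by pairing sqrt(w**2 + w) - sqrt(w**2 + 1) with its conjugate.


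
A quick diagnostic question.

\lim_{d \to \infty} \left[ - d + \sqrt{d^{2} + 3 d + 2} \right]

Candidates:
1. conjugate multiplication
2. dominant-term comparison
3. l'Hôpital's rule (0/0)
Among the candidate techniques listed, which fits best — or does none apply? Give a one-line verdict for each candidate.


Technique: conjugate multiplication — the difference \sqrt{d^{2} + 3 d + 2} - d is an ∞ − ∞ stalemate; its conjugate partner breaks the tie.
- conjugate multiplication — applies; the problem has the shape this method handles.
- dominant-term comparison: no ranking of term growth rates resolves the limit here.
- l'Hôpital's rule (0/0) — substitution produces ∞ − ∞ rather than a vanishing quotient; the rule needs a 0/0 ratio to act on.


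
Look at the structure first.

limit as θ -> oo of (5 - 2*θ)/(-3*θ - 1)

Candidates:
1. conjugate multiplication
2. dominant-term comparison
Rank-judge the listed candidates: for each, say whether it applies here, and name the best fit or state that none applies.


Verdict: dominant-term comparison — as θ grows, only the highest-degree terms matter — compare leading terms and read the limit off.
- conjugate multiplication — the conjugate move applies to radical differences, which this is not.
- dominant-term comparison — applicable, and directly so.


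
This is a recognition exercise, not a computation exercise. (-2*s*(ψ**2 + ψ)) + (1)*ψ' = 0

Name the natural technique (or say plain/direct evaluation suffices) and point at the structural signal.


Method: separation of variables — separating collects all ψ-dependence with the derivative and leaves all s-dependence opposite: variables separate. Rearranged, this also fits the Bernoulli template directly; separation reads the product structure as given.


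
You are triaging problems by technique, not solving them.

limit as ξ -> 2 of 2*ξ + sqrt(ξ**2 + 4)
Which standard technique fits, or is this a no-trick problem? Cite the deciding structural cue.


Method: no special technique — no denominator vanishes and nothing blows up at 2: direct substitution is the whole computation.


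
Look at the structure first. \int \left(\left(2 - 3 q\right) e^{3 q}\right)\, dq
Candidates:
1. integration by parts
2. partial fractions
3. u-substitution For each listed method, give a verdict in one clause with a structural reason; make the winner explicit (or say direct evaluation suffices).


Method: integration by parts — differentiate 2 - 3 q, integrate e^{3 q}: each pass lowers the polynomial degree, so parts terminates.
- integration by parts — a fit — the right tool for this form.
- partial fractions: there is no rational-function structure to decompose.
- u-substitution — no subexpression of the integrand pairs with its own derivative as a factor — individual terms may offer their own substitutions, but any change of variable covering the whole integral would have to be constructed from outside the expression.


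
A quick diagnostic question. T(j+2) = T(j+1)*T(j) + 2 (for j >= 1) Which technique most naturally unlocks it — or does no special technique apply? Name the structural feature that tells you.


Best approach: no special technique — the sequence value feeds back through itself nonlinearly — linear superposition fails, and every superposition-based closed form fails with it.


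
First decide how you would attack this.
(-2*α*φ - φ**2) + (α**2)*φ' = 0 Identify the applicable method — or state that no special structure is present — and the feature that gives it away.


Verdict: the homogeneous substitution — scaling α and φ together leaves the slope fixed — it depends only on φ/α, so substitute the ratio. This doubles as a Bernoulli equation in the unknown as written; the homogeneous route needs no setup at all.


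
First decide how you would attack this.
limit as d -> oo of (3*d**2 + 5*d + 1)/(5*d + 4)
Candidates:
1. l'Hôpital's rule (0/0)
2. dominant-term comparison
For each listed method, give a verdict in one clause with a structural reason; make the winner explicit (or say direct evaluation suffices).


Diagnosis: dominant-term comparison — divide by the highest power of d present: lower-order terms vanish and the dominant ratio remains.
- l'Hôpital's rule (0/0): viewed as a single quotient this runs to ∞/∞, not the 0/0 clash this candidate addresses; an at-infinity variant of the rule would resolve it, but comparing leading growth reads the answer without differentiating.
- dominant-term comparison: a fit — the right tool for this form.


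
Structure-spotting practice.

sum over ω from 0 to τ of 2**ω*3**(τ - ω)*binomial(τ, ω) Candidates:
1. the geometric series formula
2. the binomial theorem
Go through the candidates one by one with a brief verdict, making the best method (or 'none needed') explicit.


Technique: the binomial theorem — the summand is term ω of a binomial expansion in 2 and 3; the whole sum is a single power.
- the geometric series formula: the term-to-term ratio drifts with the index — the one thing the geometric formula cannot absorb.
- the binomial theorem — yes — fits the structure here.


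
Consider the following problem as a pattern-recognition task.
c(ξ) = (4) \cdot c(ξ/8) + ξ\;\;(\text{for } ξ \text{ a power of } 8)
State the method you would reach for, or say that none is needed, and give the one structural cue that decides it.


Technique: the master substitution — treat m = log base 8 of ξ as the new clock: one recursion step advances m by one while ξ scales by 8.


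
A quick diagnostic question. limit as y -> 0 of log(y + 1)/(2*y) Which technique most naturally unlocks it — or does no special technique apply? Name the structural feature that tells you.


Verdict: l'Hôpital's rule (0/0) — substituting 0 gives 0 over 0; differentiate top and bottom once and re-evaluate. A local series expansion at the point resolves it as well; the rule is the packaged version of that step.


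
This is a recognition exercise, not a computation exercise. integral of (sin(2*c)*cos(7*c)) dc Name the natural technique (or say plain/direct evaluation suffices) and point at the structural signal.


Technique: a trigonometric identity — distinct frequencies under one product (sin(2*c)*cos(7*c)): the product-to-sum identity is the systematic route to an integrable form.


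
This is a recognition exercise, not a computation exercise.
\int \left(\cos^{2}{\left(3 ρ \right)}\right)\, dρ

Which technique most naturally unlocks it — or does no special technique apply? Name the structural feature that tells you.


Method: a trigonometric identity — the exponent on \cos^{2}{\left(3 ρ \right)} is even — the power-reduction identity is the standard preprocessing step.


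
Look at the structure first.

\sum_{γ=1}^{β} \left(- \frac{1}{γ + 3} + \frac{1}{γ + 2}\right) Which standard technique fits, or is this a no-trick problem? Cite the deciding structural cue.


Verdict: telescoping — spot the paired structure — each term adds \frac{1}{γ + 2} and subtracts its successor value, which the next term restores: the definition of a telescoping chain.


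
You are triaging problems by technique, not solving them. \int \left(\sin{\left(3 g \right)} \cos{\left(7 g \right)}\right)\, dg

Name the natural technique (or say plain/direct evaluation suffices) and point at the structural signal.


Diagnosis: a trigonometric identity — cross-frequency products like \sin{\left(3 g \right)} \cos{\left(7 g \right)} are the textbook product-to-sum case — the identity converts them to directly integrable sinusoids.


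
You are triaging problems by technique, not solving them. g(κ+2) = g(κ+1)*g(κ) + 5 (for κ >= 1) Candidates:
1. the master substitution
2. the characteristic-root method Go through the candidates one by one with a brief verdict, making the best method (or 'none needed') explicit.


Verdict: no special technique — the update rule curves (it is not linear in the unknown sequence), so no superposition-based closed form attaches — iterate or study it directly.
- the master substitution: no fixed divisor shrinks the index between calls.
- the characteristic-root method: nonlinearity rules out exponential-mode superposition from the start.


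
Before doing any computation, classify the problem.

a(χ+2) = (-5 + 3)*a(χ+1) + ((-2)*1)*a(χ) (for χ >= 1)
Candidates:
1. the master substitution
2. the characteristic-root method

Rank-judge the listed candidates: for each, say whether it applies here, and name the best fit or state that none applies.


Technique: the characteristic-root method — this is the constant-coefficient homogeneous case — the whole solution in χ reduces to a polynomial's roots.
- the master substitution: the recursion steps by a constant offset, so exponential reindexing is pointless.
- the characteristic-root method: yes, a natural case for it.


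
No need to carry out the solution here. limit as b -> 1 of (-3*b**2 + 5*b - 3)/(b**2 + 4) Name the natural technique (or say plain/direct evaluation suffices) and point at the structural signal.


Best approach: no special technique — no zero denominators, no indeterminate clash at 1 — substitute and read off the value.


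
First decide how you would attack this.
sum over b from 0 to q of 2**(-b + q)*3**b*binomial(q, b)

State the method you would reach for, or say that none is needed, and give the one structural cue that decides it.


Best approach: the binomial theorem — binomial(q, b) weighting matched powers of 3 and 2 is the expanded form of (3 + 2)^q — fold it back up.


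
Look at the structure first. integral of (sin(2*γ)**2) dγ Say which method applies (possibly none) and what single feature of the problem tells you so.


Technique: a trigonometric identity — sin(2*γ)**2 carries an even exponent — trade it for double-angle cosines before integrating.


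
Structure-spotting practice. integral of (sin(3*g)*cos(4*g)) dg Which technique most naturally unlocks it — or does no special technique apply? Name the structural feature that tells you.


Diagnosis: a trigonometric identity — distinct frequencies under one product (sin(3*g)*cos(4*g)): the product-to-sum identity is the systematic route to an integrable form.


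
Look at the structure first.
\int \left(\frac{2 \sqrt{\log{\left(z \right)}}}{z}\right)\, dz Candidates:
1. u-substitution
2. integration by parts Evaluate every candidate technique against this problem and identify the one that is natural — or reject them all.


Technique: u-substitution — viewed as a product, the integrand is a composition evaluated at \log{\left(z \right)} times (a constant multiple of) that inner expression's derivative, so u = \log{\left(z \right)} makes it elementary.
- u-substitution: applies; the problem has the shape this method handles.
- integration by parts — the integrand does not split as a nonconstant polynomial times an exp, sine, cosine of a linear argument, or logarithm — no polynomial-kernel parts product to differentiate one side of.


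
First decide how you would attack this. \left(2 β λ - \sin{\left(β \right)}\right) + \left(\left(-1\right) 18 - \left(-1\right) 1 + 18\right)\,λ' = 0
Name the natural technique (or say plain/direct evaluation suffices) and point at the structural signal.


Diagnosis: a linear integrating factor — the unknown enters only to the first power against a nonzero forcing term — the integrating-factor template applies directly.


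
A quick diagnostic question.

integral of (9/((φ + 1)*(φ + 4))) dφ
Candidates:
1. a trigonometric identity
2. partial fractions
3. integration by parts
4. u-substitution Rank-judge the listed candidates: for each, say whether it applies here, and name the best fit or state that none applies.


Verdict: partial fractions — the bottom factors while the top stays lower-degree — split into simple fractions and integrate piece by piece.
- a trigonometric identity: with no trigonometric functions present, identity rewriting has no target.
- partial fractions — a fit — the right tool for this form.
- integration by parts — no split into a nonconstant polynomial times one of the standard kernels — exp, sine, or cosine of a linear argument, or a logarithm — applies here.
- u-substitution: no subexpression of the integrand pairs with its own derivative as a factor — individual terms may offer their own substitutions, but any change of variable covering the whole integral would have to be constructed from outside the expression.


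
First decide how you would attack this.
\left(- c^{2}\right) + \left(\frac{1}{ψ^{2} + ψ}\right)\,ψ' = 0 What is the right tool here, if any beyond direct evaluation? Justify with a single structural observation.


Technique: separation of variables — all dependence on the two variables factors apart, the defining separable shape. A Bernoulli substitution applies to this equation as given; separation takes the same equation in its displayed form.


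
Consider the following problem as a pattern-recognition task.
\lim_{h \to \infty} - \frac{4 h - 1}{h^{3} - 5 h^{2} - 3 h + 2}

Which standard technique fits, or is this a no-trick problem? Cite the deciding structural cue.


Verdict: dominant-term comparison — growth-rate triage: the leading powers of h decide the limit, everything else is noise. l'Hôpital's at-infinity variant applies to the expression viewed as a single quotient; the leading-term comparison is the direct route.


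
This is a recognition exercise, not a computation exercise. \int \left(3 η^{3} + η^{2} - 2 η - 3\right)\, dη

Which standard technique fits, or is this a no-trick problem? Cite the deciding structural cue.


Technique: no special technique — scan for structure and find none: constant multiples of powers of η, integrate directly.


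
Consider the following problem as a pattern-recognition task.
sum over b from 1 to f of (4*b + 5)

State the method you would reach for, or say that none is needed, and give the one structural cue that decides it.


Verdict: no special technique — no cancellation, no constant ratio, no binomial weights — just polynomial terms summed directly.


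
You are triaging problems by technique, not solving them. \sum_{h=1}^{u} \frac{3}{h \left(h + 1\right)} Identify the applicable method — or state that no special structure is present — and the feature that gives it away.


Diagnosis: telescoping — one partial-fraction pass turns \frac{3}{h \left(h + 1\right)} into a shifted difference, and shifted differences telescope.


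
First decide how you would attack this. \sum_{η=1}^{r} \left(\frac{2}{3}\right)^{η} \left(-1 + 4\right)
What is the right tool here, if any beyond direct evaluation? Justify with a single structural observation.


Best approach: the geometric series formula — check a ratio of consecutive terms: it is \frac{2}{3}, independent of the index, so the geometric formula closes the sum.


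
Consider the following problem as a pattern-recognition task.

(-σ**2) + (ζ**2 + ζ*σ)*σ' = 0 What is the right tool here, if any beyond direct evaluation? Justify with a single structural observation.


Technique: the homogeneous substitution — the slope's numerator and denominator have matching total degree, so it depends only on σ/ζ and the ratio substitution collapses it. Suitably rearranged — at times with the variables' roles exchanged — this doubles as a Bernoulli equation; the homogeneous reading needs no such setup.


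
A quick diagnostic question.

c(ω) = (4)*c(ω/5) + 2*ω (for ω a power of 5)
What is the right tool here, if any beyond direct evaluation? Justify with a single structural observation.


Diagnosis: the master substitution — index division is the fingerprint: ω/5 in the recursive call means substitute ω = 5^m.


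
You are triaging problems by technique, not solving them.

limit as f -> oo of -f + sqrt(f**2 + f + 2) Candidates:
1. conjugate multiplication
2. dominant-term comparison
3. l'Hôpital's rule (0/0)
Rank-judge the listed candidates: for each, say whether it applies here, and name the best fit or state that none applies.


Diagnosis: conjugate multiplication — an infinity-minus-infinity difference with a surviving radical — multiply by the conjugate to cancel the divergence.
- conjugate multiplication: applicable, and directly so.
- dominant-term comparison — this limit is not decided by comparing leading-term growth at infinity.
- l'Hôpital's rule (0/0) — the expression is a difference driving to ∞ − ∞, not a 0/0 quotient — there is no ratio for the rule to differentiate.


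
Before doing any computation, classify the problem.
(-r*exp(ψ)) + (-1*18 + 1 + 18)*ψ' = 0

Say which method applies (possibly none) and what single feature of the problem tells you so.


Best approach: separation of variables — the derivative equals a pure function of r (namely r) times a pure function of ψ (namely exp(ψ)); divide and integrate each side.


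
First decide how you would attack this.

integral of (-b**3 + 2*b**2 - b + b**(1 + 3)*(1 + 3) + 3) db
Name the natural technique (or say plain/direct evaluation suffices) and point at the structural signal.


Diagnosis: no special technique — scan for structure and find none: constant multiples of powers of b, integrate directly.


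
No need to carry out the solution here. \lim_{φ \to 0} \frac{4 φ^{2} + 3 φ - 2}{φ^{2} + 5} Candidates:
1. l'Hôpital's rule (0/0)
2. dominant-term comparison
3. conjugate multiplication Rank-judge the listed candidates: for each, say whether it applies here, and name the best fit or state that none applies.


Diagnosis: no special technique — no denominator vanishes and nothing blows up at 0: direct substitution is the whole computation.
- l'Hôpital's rule (0/0) — evaluation at the point is determinate, so the rule has nothing to repair.
- dominant-term comparison: this limit is not decided by comparing leading-term growth at infinity.
- conjugate multiplication: there is no infinity-minus-infinity radical difference to rationalize.


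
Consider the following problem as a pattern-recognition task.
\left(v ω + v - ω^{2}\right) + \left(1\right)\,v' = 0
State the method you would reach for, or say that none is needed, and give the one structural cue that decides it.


Diagnosis: a linear integrating factor — linear in the unknown with genuine forcing: multiply through by the exponential of the integrated coefficient and the left side closes into one derivative.


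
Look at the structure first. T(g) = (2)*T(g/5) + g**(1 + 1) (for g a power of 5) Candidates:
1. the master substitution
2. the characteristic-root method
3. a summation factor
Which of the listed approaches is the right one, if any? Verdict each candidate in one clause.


Best approach: the master substitution — treat m = log base 5 of g as the new clock: one recursion step advances m by one while g scales by 5.
- the master substitution: a fit — the right tool for this form.
- the characteristic-root method: a divided-index call is not the fixed-shift linear shape that characteristic roots solve.
- a summation factor — a divided-index call is outside the fixed-shift first-order family a summation factor normalizes.


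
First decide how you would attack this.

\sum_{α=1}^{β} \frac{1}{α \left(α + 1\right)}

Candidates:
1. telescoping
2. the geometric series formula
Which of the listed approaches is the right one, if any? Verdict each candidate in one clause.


Technique: telescoping — the summand \frac{1}{α \left(α + 1\right)} decomposes into fractions whose poles differ by an integer shift — the series collapses.
- telescoping — applies; the problem has the shape this method handles.
- the geometric series formula — no single multiplier carries one term to the next throughout the sum.


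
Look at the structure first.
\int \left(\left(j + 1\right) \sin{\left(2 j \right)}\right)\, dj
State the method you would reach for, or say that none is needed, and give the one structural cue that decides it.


Best approach: integration by parts — differentiate j + 1, integrate \sin{\left(2 j \right)}: each pass lowers the polynomial degree, so parts terminates.


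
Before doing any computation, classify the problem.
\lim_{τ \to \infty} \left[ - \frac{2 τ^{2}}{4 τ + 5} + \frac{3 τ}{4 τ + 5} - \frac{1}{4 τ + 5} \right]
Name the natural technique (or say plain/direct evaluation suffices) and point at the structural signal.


Verdict: dominant-term comparison — as τ grows, only the highest-degree terms matter — compare leading terms and read the limit off. As a single quotient, the ∞/∞ shape would yield to repeated differentiation as well — the growth comparison gets there in one look.


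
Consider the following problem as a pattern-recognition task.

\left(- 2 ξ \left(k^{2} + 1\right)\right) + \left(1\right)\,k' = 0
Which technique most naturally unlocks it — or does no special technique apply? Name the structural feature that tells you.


Best approach: separation of variables — solved for the derivative, the right side splits multiplicatively into a function of each variable alone — divide and integrate each side.


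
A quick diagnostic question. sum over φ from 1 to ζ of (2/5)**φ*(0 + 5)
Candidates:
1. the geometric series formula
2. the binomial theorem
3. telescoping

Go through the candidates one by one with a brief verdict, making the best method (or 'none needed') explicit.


Verdict: the geometric series formula — each summand is the previous one scaled by 2/5; that constant multiplier is itself the geometric structure.
- the geometric series formula: yes, a natural case for it.
- the binomial theorem — no binomial coefficients pair with matched powers.
- telescoping: as presented, consecutive terms share no shifted copy to cancel against — no rewrite is on display to change that.


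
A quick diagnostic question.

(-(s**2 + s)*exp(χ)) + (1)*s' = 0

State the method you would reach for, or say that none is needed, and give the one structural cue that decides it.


Method: separation of variables — separating collects all s-dependence with the derivative and leaves all χ-dependence opposite: variables separate. Rearranged, this also fits the Bernoulli template directly; separation reads the product structure as given.


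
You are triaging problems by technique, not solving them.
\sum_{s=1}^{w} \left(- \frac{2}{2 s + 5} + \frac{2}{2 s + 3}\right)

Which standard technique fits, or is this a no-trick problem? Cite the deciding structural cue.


Best approach: telescoping — consecutive terms evaluate one function at adjacent indices (\frac{2}{2 s + 3} is its current value): one term's tail is the next term's head, so the chain collapses.


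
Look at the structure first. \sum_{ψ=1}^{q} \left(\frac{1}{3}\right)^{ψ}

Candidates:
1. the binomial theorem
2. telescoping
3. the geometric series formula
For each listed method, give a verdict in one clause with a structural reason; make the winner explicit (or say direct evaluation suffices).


Diagnosis: the geometric series formula — each summand is the previous one scaled by \frac{1}{3}; that constant multiplier is itself the geometric structure.
- the binomial theorem — the terms lack the binomial-coefficient-weighted complementary-power pattern of an expansion.
- telescoping — in the displayed form, no term reappears at a neighboring index to cancel against.
- the geometric series formula — applies; the problem has the shape this method handles.


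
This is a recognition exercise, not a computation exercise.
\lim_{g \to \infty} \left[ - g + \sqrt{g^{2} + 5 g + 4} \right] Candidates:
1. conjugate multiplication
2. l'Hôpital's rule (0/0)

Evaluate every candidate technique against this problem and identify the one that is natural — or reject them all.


Verdict: conjugate multiplication — divergence minus divergence hides a finite answer — expose it by pairing \sqrt{g^{2} + 5 g + 4} - g with its conjugate.
- conjugate multiplication — yes — fits the structure here.
- l'Hôpital's rule (0/0): no quotient structure at all: the clash is ∞ minus ∞, which rationalizing converts into a tractable ratio.


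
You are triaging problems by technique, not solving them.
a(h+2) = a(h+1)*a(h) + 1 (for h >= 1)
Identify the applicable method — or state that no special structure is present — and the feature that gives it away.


Best approach: no special technique — each new value is a nonlinear function of earlier ones — scaling arguments and superposition both fail.


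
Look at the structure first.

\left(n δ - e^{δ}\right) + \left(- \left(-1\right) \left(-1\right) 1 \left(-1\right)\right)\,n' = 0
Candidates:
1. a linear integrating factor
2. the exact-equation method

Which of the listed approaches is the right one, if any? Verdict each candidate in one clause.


Verdict: a linear integrating factor — n enters only linearly with coefficient δ; multiply by exp of the integral of δ and the left side becomes one derivative.
- a linear integrating factor — yes, a natural case for it.
- the exact-equation method: the cross partial derivatives disagree, so no single potential exists.


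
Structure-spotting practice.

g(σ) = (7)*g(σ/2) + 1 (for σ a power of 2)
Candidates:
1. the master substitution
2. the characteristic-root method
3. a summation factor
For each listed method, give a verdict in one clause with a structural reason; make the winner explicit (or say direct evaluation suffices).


Method: the master substitution — recursion at σ/2 is multiplicative in the index; logarithmic reindexing via σ = 2^m linearizes it.
- the master substitution: a fit — the right tool for this form.
- the characteristic-root method: a divided-index call is not the fixed-shift linear shape that characteristic roots solve.
- a summation factor: a divided-index call is outside the fixed-shift first-order family a summation factor normalizes.


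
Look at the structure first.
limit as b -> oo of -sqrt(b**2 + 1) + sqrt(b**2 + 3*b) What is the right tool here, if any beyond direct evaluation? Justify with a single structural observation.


Technique: conjugate multiplication — the difference sqrt(b**2 + 3*b) - sqrt(b**2 + 1) is an ∞ − ∞ stalemate; its conjugate partner breaks the tie.


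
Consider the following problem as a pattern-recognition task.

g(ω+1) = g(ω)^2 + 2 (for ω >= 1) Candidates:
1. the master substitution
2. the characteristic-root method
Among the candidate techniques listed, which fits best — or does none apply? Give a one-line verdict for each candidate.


Diagnosis: no special technique — the new term depends nonlinearly on the old ones, which disqualifies every superposition-based technique.
- the master substitution: the recursion steps by a constant offset, so exponential reindexing is pointless.
- the characteristic-root method: nonlinearity rules out exponential-mode superposition from the start.


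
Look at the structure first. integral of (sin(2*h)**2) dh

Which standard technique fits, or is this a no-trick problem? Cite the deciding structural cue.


Diagnosis: a trigonometric identity — sin(2*h)**2 is an even power — the power-reduction identity rewrites it into first-degree cosines.


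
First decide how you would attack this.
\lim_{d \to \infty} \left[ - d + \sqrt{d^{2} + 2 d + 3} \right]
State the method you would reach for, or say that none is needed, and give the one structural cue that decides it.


Best approach: conjugate multiplication — turning the difference into a conjugate-rationalized ratio makes the limit readable.


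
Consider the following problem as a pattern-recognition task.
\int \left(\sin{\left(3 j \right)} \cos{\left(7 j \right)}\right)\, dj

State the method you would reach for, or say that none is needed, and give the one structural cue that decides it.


Diagnosis: a trigonometric identity — split \sin{\left(3 j \right)} \cos{\left(7 j \right)} with the angle-addition identities: the resulting sum integrates term by term.


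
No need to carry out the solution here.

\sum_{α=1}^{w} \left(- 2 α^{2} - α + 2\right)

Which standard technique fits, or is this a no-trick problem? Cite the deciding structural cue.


Diagnosis: no special technique — Faulhaber territory: sum each constant-multiple power of α with its closed-form formula, no trick required.


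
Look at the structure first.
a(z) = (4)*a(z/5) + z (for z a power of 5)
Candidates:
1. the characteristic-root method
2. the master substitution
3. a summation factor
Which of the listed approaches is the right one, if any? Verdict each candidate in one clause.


Best approach: the master substitution — divide-the-index recursion (z/5 inside the call) straightens out once the index is rewritten as 5^m.
- the characteristic-root method: a divided-index call is not the fixed-shift linear shape that characteristic roots solve.
- the master substitution: a fit — the right tool for this form.
- a summation factor: the recursion divides its index rather than shifting it — there is no previous-term chain for a summation factor to telescope.


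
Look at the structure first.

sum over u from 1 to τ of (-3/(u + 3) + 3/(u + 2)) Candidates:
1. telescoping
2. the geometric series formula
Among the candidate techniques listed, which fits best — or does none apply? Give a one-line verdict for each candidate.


Verdict: telescoping — the summand is 3/(u + 2) minus the same expression shifted by one, so consecutive terms cancel in pairs.
- telescoping: yes, a natural case for it.
- the geometric series formula — no single multiplier carries one term to the next throughout the sum.


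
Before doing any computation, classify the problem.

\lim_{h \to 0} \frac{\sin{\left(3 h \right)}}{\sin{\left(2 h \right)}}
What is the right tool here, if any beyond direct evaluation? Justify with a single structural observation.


Diagnosis: l'Hôpital's rule (0/0) — plug in 0: top and bottom both hit zero, so differentiate each and retry. A first-order expansion at the point is an equally standard path; the rule packages it.


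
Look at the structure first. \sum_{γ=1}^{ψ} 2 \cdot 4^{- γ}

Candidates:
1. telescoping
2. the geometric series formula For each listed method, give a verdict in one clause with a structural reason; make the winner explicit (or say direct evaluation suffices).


Best approach: the geometric series formula — consecutive terms stand in a fixed index-free ratio — the geometric sum formula closes it.
- telescoping — the terms as presented offer no neighboring cancellation — a telescoping rewrite may exist, but the displayed structure does not hand one over.
- the geometric series formula — a fit — the right tool for this form.
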